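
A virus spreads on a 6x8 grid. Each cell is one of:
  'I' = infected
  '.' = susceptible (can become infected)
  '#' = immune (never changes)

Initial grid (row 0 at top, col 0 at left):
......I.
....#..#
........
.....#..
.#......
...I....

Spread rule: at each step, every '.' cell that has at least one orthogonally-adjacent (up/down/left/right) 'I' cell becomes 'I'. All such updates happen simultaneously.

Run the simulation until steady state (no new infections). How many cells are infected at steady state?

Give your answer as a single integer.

Step 0 (initial): 2 infected
Step 1: +6 new -> 8 infected
Step 2: +8 new -> 16 infected
Step 3: +10 new -> 26 infected
Step 4: +9 new -> 35 infected
Step 5: +5 new -> 40 infected
Step 6: +3 new -> 43 infected
Step 7: +1 new -> 44 infected
Step 8: +0 new -> 44 infected

Answer: 44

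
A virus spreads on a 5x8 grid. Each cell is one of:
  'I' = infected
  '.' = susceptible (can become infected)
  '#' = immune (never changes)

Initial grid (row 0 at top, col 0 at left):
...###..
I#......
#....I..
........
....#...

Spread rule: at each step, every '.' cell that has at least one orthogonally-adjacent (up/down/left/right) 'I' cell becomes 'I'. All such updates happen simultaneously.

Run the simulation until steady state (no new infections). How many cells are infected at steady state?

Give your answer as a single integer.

Answer: 34

Derivation:
Step 0 (initial): 2 infected
Step 1: +5 new -> 7 infected
Step 2: +8 new -> 15 infected
Step 3: +8 new -> 23 infected
Step 4: +6 new -> 29 infected
Step 5: +2 new -> 31 infected
Step 6: +2 new -> 33 infected
Step 7: +1 new -> 34 infected
Step 8: +0 new -> 34 infected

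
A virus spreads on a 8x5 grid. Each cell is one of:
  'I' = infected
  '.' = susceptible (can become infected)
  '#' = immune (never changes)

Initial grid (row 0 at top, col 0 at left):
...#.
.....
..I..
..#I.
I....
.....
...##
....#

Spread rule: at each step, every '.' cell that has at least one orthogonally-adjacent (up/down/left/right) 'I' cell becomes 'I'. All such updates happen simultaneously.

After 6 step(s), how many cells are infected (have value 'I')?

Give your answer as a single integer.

Answer: 35

Derivation:
Step 0 (initial): 3 infected
Step 1: +8 new -> 11 infected
Step 2: +11 new -> 22 infected
Step 3: +7 new -> 29 infected
Step 4: +4 new -> 33 infected
Step 5: +1 new -> 34 infected
Step 6: +1 new -> 35 infected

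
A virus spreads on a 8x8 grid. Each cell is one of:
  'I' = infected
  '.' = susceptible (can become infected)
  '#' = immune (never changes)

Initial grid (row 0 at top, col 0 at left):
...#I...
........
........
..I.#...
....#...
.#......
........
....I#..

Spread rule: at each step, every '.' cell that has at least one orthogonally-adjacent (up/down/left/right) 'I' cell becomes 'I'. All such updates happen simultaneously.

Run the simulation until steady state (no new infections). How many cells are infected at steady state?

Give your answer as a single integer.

Answer: 59

Derivation:
Step 0 (initial): 3 infected
Step 1: +8 new -> 11 infected
Step 2: +15 new -> 26 infected
Step 3: +12 new -> 38 infected
Step 4: +12 new -> 50 infected
Step 5: +7 new -> 57 infected
Step 6: +2 new -> 59 infected
Step 7: +0 new -> 59 infected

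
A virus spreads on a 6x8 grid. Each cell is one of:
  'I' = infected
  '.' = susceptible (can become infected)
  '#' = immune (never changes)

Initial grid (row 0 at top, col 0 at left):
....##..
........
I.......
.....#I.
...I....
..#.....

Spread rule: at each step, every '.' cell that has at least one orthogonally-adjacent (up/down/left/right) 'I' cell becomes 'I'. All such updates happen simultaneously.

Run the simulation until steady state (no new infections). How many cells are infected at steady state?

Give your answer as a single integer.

Step 0 (initial): 3 infected
Step 1: +10 new -> 13 infected
Step 2: +16 new -> 29 infected
Step 3: +11 new -> 40 infected
Step 4: +4 new -> 44 infected
Step 5: +0 new -> 44 infected

Answer: 44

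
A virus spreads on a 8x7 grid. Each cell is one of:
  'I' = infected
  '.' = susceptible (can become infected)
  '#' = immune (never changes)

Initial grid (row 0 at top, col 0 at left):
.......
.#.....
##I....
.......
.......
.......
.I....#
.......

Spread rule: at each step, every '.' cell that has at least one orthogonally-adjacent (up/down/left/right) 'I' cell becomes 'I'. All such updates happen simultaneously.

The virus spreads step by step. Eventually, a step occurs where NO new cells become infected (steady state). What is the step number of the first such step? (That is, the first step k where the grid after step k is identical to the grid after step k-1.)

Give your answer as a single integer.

Step 0 (initial): 2 infected
Step 1: +7 new -> 9 infected
Step 2: +12 new -> 21 infected
Step 3: +11 new -> 32 infected
Step 4: +9 new -> 41 infected
Step 5: +7 new -> 48 infected
Step 6: +4 new -> 52 infected
Step 7: +0 new -> 52 infected

Answer: 7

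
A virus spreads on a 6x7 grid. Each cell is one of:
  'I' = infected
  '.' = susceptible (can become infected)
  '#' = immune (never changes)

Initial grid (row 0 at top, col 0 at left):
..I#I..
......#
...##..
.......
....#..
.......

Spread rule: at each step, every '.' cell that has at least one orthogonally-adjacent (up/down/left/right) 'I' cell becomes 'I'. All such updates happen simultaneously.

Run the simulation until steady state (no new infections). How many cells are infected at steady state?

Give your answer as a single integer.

Step 0 (initial): 2 infected
Step 1: +4 new -> 6 infected
Step 2: +6 new -> 12 infected
Step 3: +4 new -> 16 infected
Step 4: +6 new -> 22 infected
Step 5: +7 new -> 29 infected
Step 6: +5 new -> 34 infected
Step 7: +3 new -> 37 infected
Step 8: +0 new -> 37 infected

Answer: 37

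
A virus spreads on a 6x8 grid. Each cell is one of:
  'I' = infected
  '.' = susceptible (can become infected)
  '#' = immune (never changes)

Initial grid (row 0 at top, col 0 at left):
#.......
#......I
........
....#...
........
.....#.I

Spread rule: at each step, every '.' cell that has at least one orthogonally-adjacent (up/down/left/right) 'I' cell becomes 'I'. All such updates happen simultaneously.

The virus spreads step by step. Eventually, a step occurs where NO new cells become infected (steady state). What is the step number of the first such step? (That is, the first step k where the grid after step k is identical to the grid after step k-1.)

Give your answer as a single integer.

Step 0 (initial): 2 infected
Step 1: +5 new -> 7 infected
Step 2: +5 new -> 12 infected
Step 3: +5 new -> 17 infected
Step 4: +5 new -> 22 infected
Step 5: +5 new -> 27 infected
Step 6: +6 new -> 33 infected
Step 7: +5 new -> 38 infected
Step 8: +4 new -> 42 infected
Step 9: +2 new -> 44 infected
Step 10: +0 new -> 44 infected

Answer: 10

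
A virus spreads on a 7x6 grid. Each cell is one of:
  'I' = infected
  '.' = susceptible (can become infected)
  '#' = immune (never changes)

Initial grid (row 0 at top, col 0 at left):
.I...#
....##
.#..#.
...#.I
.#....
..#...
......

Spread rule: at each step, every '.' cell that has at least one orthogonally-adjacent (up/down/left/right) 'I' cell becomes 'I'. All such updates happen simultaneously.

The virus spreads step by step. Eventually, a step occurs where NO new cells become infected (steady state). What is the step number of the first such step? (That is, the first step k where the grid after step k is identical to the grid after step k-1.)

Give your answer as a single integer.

Step 0 (initial): 2 infected
Step 1: +6 new -> 8 infected
Step 2: +5 new -> 13 infected
Step 3: +7 new -> 20 infected
Step 4: +6 new -> 26 infected
Step 5: +3 new -> 29 infected
Step 6: +2 new -> 31 infected
Step 7: +3 new -> 34 infected
Step 8: +0 new -> 34 infected

Answer: 8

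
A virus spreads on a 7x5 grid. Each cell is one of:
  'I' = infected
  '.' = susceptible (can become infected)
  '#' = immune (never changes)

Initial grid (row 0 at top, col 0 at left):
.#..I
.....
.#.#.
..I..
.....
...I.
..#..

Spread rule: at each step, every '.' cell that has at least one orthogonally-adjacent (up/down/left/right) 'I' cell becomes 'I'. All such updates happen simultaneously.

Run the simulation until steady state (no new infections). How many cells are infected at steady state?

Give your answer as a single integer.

Step 0 (initial): 3 infected
Step 1: +10 new -> 13 infected
Step 2: +10 new -> 23 infected
Step 3: +5 new -> 28 infected
Step 4: +2 new -> 30 infected
Step 5: +1 new -> 31 infected
Step 6: +0 new -> 31 infected

Answer: 31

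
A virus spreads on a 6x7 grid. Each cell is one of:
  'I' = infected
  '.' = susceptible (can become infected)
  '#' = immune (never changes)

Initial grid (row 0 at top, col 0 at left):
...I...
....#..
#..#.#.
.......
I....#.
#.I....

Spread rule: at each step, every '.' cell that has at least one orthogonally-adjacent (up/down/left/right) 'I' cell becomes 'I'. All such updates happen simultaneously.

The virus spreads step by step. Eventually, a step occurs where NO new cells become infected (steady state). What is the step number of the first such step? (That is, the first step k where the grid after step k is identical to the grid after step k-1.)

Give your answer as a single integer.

Answer: 7

Derivation:
Step 0 (initial): 3 infected
Step 1: +8 new -> 11 infected
Step 2: +7 new -> 18 infected
Step 3: +9 new -> 27 infected
Step 4: +4 new -> 31 infected
Step 5: +4 new -> 35 infected
Step 6: +1 new -> 36 infected
Step 7: +0 new -> 36 infected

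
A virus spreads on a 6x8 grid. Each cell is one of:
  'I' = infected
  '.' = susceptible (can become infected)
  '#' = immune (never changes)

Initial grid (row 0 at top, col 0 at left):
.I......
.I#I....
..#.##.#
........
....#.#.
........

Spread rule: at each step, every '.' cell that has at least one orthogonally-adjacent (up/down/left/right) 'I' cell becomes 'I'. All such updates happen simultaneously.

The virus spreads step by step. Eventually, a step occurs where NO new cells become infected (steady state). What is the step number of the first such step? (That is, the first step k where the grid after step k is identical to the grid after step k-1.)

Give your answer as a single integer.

Step 0 (initial): 3 infected
Step 1: +7 new -> 10 infected
Step 2: +5 new -> 15 infected
Step 3: +7 new -> 22 infected
Step 4: +8 new -> 30 infected
Step 5: +6 new -> 36 infected
Step 6: +2 new -> 38 infected
Step 7: +2 new -> 40 infected
Step 8: +1 new -> 41 infected
Step 9: +0 new -> 41 infected

Answer: 9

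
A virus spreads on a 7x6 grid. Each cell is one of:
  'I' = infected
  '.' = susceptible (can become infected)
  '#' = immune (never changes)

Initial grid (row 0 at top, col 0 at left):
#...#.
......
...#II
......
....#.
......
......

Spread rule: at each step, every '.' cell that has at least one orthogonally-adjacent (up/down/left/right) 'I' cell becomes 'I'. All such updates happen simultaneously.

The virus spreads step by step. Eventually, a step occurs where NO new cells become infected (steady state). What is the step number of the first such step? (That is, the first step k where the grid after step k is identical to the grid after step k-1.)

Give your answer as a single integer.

Answer: 9

Derivation:
Step 0 (initial): 2 infected
Step 1: +4 new -> 6 infected
Step 2: +4 new -> 10 infected
Step 3: +5 new -> 15 infected
Step 4: +8 new -> 23 infected
Step 5: +8 new -> 31 infected
Step 6: +4 new -> 35 infected
Step 7: +2 new -> 37 infected
Step 8: +1 new -> 38 infected
Step 9: +0 new -> 38 infected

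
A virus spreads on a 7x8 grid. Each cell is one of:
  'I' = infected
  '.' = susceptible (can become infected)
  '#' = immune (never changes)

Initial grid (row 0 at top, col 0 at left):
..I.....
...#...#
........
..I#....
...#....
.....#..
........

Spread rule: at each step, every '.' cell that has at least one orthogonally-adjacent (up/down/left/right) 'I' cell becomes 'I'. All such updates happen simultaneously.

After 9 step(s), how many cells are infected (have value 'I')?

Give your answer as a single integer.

Step 0 (initial): 2 infected
Step 1: +6 new -> 8 infected
Step 2: +8 new -> 16 infected
Step 3: +9 new -> 25 infected
Step 4: +8 new -> 33 infected
Step 5: +7 new -> 40 infected
Step 6: +4 new -> 44 infected
Step 7: +3 new -> 47 infected
Step 8: +3 new -> 50 infected
Step 9: +1 new -> 51 infected

Answer: 51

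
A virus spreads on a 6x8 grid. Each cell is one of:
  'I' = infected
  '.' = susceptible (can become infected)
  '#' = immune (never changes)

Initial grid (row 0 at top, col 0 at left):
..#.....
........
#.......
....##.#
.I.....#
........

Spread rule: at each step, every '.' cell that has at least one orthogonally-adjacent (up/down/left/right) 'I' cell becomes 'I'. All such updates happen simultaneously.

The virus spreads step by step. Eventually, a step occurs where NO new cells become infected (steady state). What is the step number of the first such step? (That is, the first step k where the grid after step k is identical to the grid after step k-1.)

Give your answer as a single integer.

Step 0 (initial): 1 infected
Step 1: +4 new -> 5 infected
Step 2: +6 new -> 11 infected
Step 3: +5 new -> 16 infected
Step 4: +6 new -> 22 infected
Step 5: +5 new -> 27 infected
Step 6: +5 new -> 32 infected
Step 7: +4 new -> 36 infected
Step 8: +3 new -> 39 infected
Step 9: +2 new -> 41 infected
Step 10: +1 new -> 42 infected
Step 11: +0 new -> 42 infected

Answer: 11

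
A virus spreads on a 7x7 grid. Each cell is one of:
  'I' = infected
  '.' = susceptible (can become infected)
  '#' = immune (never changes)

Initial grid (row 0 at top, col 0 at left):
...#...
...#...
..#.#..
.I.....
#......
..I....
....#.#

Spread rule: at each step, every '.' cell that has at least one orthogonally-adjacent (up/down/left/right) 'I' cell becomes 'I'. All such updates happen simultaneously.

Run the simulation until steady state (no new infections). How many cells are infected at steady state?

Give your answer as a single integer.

Step 0 (initial): 2 infected
Step 1: +8 new -> 10 infected
Step 2: +8 new -> 18 infected
Step 3: +8 new -> 26 infected
Step 4: +6 new -> 32 infected
Step 5: +3 new -> 35 infected
Step 6: +2 new -> 37 infected
Step 7: +3 new -> 40 infected
Step 8: +2 new -> 42 infected
Step 9: +0 new -> 42 infected

Answer: 42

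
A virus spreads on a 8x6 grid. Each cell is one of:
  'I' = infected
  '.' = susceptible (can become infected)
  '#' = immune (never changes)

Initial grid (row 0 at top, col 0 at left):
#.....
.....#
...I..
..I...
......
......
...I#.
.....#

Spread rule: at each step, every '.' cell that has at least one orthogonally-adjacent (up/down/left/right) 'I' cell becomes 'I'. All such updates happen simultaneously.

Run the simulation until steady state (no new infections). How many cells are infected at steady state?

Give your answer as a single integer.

Answer: 44

Derivation:
Step 0 (initial): 3 infected
Step 1: +9 new -> 12 infected
Step 2: +14 new -> 26 infected
Step 3: +11 new -> 37 infected
Step 4: +7 new -> 44 infected
Step 5: +0 new -> 44 infected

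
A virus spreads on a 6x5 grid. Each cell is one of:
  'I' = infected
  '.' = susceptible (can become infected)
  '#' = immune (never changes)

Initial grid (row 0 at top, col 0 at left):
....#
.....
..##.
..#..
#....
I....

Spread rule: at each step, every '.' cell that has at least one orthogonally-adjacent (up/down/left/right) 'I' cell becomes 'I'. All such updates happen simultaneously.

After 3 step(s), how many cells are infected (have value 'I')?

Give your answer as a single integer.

Step 0 (initial): 1 infected
Step 1: +1 new -> 2 infected
Step 2: +2 new -> 4 infected
Step 3: +3 new -> 7 infected

Answer: 7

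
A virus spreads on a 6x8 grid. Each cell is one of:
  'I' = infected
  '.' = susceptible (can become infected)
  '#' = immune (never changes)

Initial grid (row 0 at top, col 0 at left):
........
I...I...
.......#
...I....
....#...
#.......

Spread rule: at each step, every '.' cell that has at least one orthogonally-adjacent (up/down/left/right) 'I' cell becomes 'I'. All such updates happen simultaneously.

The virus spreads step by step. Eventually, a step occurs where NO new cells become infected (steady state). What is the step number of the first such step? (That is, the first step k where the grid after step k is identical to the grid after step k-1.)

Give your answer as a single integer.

Step 0 (initial): 3 infected
Step 1: +11 new -> 14 infected
Step 2: +13 new -> 27 infected
Step 3: +10 new -> 37 infected
Step 4: +5 new -> 42 infected
Step 5: +2 new -> 44 infected
Step 6: +1 new -> 45 infected
Step 7: +0 new -> 45 infected

Answer: 7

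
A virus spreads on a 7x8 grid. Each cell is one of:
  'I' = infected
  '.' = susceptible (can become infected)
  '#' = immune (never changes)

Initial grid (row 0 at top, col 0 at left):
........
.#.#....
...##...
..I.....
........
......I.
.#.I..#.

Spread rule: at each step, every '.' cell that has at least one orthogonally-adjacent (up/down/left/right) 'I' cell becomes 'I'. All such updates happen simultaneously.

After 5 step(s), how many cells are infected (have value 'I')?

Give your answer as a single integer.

Answer: 47

Derivation:
Step 0 (initial): 3 infected
Step 1: +10 new -> 13 infected
Step 2: +13 new -> 26 infected
Step 3: +8 new -> 34 infected
Step 4: +7 new -> 41 infected
Step 5: +6 new -> 47 infected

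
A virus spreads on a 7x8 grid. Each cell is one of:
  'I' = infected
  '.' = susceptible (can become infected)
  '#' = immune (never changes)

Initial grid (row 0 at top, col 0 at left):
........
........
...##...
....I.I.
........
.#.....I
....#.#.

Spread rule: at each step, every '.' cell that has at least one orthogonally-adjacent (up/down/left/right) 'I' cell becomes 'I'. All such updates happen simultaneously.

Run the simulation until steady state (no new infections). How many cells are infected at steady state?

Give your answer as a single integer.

Step 0 (initial): 3 infected
Step 1: +9 new -> 12 infected
Step 2: +8 new -> 20 infected
Step 3: +8 new -> 28 infected
Step 4: +9 new -> 37 infected
Step 5: +7 new -> 44 infected
Step 6: +5 new -> 49 infected
Step 7: +2 new -> 51 infected
Step 8: +0 new -> 51 infected

Answer: 51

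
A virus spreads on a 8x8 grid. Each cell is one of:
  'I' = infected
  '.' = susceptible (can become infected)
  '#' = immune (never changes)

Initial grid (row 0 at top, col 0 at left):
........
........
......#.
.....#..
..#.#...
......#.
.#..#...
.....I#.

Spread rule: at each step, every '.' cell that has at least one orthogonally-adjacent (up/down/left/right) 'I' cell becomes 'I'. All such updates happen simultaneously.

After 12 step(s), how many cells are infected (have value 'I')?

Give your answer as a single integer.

Answer: 56

Derivation:
Step 0 (initial): 1 infected
Step 1: +2 new -> 3 infected
Step 2: +3 new -> 6 infected
Step 3: +5 new -> 11 infected
Step 4: +6 new -> 17 infected
Step 5: +5 new -> 22 infected
Step 6: +4 new -> 26 infected
Step 7: +6 new -> 32 infected
Step 8: +6 new -> 38 infected
Step 9: +8 new -> 46 infected
Step 10: +6 new -> 52 infected
Step 11: +3 new -> 55 infected
Step 12: +1 new -> 56 infected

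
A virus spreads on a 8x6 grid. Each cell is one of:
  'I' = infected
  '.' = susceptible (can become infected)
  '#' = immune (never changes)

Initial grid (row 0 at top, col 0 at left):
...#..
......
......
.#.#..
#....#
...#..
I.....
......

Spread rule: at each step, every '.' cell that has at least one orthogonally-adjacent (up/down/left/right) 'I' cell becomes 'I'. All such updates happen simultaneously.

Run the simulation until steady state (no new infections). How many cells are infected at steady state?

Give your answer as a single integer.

Step 0 (initial): 1 infected
Step 1: +3 new -> 4 infected
Step 2: +3 new -> 7 infected
Step 3: +4 new -> 11 infected
Step 4: +3 new -> 14 infected
Step 5: +5 new -> 19 infected
Step 6: +4 new -> 23 infected
Step 7: +4 new -> 27 infected
Step 8: +6 new -> 33 infected
Step 9: +5 new -> 38 infected
Step 10: +3 new -> 41 infected
Step 11: +1 new -> 42 infected
Step 12: +0 new -> 42 infected

Answer: 42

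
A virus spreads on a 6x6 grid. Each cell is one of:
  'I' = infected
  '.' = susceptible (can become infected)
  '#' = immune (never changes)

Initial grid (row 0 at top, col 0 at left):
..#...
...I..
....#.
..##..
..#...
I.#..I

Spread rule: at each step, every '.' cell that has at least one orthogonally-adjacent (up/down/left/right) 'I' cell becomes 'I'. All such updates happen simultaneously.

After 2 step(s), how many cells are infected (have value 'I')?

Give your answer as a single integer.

Step 0 (initial): 3 infected
Step 1: +8 new -> 11 infected
Step 2: +9 new -> 20 infected

Answer: 20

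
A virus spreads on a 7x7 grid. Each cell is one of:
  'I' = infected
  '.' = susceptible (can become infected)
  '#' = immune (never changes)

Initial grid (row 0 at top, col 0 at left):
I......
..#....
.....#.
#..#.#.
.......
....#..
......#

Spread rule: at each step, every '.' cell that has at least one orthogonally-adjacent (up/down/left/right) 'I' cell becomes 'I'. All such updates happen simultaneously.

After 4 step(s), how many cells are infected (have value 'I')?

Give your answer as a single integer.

Step 0 (initial): 1 infected
Step 1: +2 new -> 3 infected
Step 2: +3 new -> 6 infected
Step 3: +2 new -> 8 infected
Step 4: +4 new -> 12 infected

Answer: 12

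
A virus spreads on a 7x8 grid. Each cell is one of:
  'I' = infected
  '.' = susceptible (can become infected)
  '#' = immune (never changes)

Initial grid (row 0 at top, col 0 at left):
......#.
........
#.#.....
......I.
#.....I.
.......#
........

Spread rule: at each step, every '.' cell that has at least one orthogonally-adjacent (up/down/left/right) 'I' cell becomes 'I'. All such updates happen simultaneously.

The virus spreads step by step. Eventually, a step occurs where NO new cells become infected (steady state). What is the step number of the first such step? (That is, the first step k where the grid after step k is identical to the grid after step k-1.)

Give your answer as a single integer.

Answer: 10

Derivation:
Step 0 (initial): 2 infected
Step 1: +6 new -> 8 infected
Step 2: +7 new -> 15 infected
Step 3: +8 new -> 23 infected
Step 4: +8 new -> 31 infected
Step 5: +6 new -> 37 infected
Step 6: +6 new -> 43 infected
Step 7: +4 new -> 47 infected
Step 8: +3 new -> 50 infected
Step 9: +1 new -> 51 infected
Step 10: +0 new -> 51 infected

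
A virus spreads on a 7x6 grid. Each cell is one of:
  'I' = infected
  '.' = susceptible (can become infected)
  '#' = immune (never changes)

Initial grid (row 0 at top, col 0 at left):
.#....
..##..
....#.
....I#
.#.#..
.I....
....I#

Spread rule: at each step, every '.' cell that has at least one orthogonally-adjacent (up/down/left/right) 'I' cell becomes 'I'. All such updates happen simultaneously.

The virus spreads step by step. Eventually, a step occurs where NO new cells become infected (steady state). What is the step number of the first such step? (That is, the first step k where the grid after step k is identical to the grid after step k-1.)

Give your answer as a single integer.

Answer: 7

Derivation:
Step 0 (initial): 3 infected
Step 1: +7 new -> 10 infected
Step 2: +9 new -> 19 infected
Step 3: +3 new -> 22 infected
Step 4: +2 new -> 24 infected
Step 5: +2 new -> 26 infected
Step 6: +1 new -> 27 infected
Step 7: +0 new -> 27 infected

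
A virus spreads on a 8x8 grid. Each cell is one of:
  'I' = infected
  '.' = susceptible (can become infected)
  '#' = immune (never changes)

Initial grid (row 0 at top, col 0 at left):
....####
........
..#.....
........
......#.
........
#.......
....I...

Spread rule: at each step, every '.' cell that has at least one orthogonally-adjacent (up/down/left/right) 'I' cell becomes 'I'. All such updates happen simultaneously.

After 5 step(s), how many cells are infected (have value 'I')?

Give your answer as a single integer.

Step 0 (initial): 1 infected
Step 1: +3 new -> 4 infected
Step 2: +5 new -> 9 infected
Step 3: +7 new -> 16 infected
Step 4: +8 new -> 24 infected
Step 5: +6 new -> 30 infected

Answer: 30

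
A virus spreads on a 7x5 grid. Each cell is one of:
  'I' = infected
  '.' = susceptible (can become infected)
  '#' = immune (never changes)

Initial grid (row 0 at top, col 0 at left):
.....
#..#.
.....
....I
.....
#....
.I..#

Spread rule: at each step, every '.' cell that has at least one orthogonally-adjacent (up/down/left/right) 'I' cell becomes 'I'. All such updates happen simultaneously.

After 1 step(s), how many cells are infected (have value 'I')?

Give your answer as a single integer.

Answer: 8

Derivation:
Step 0 (initial): 2 infected
Step 1: +6 new -> 8 infected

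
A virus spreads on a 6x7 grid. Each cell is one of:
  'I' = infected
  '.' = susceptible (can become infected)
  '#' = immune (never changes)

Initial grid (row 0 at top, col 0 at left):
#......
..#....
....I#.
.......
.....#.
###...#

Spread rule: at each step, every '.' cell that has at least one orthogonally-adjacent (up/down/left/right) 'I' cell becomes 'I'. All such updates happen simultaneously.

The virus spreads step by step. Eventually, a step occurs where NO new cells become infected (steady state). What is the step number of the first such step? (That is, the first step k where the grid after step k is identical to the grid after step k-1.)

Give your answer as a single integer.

Step 0 (initial): 1 infected
Step 1: +3 new -> 4 infected
Step 2: +7 new -> 11 infected
Step 3: +8 new -> 19 infected
Step 4: +10 new -> 29 infected
Step 5: +4 new -> 33 infected
Step 6: +1 new -> 34 infected
Step 7: +0 new -> 34 infected

Answer: 7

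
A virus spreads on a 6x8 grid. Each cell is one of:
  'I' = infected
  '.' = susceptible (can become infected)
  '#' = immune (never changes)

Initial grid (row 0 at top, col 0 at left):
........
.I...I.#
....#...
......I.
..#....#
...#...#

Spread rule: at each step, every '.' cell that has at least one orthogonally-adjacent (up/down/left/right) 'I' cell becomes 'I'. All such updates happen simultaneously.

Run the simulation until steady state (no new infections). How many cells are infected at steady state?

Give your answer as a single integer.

Answer: 42

Derivation:
Step 0 (initial): 3 infected
Step 1: +12 new -> 15 infected
Step 2: +12 new -> 27 infected
Step 3: +9 new -> 36 infected
Step 4: +4 new -> 40 infected
Step 5: +2 new -> 42 infected
Step 6: +0 new -> 42 infected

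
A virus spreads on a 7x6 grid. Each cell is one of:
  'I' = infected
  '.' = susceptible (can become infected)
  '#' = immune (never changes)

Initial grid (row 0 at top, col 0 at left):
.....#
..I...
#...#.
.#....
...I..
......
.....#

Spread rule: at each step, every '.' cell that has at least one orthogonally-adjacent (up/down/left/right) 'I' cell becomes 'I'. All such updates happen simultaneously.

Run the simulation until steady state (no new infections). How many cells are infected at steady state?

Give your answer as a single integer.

Step 0 (initial): 2 infected
Step 1: +8 new -> 10 infected
Step 2: +13 new -> 23 infected
Step 3: +9 new -> 32 infected
Step 4: +4 new -> 36 infected
Step 5: +1 new -> 37 infected
Step 6: +0 new -> 37 infected

Answer: 37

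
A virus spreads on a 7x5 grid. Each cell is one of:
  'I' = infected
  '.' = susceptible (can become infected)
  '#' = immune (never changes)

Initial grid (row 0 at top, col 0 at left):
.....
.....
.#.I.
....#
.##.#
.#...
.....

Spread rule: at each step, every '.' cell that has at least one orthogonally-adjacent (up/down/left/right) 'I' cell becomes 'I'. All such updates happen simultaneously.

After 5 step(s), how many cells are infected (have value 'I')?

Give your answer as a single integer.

Step 0 (initial): 1 infected
Step 1: +4 new -> 5 infected
Step 2: +5 new -> 10 infected
Step 3: +5 new -> 15 infected
Step 4: +6 new -> 21 infected
Step 5: +5 new -> 26 infected

Answer: 26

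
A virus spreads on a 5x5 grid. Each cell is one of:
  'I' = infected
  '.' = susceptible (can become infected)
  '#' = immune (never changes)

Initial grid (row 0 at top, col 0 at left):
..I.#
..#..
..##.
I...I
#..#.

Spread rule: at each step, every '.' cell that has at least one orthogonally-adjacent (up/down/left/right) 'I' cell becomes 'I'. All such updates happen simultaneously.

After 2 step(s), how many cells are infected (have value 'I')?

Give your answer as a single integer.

Answer: 18

Derivation:
Step 0 (initial): 3 infected
Step 1: +7 new -> 10 infected
Step 2: +8 new -> 18 infected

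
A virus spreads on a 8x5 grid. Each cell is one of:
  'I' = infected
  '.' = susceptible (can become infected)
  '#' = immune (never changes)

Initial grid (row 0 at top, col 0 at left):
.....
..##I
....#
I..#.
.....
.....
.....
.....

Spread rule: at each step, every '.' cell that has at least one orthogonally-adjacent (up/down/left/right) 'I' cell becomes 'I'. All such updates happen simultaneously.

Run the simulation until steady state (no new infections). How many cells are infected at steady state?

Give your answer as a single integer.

Answer: 36

Derivation:
Step 0 (initial): 2 infected
Step 1: +4 new -> 6 infected
Step 2: +6 new -> 12 infected
Step 3: +7 new -> 19 infected
Step 4: +6 new -> 25 infected
Step 5: +4 new -> 29 infected
Step 6: +4 new -> 33 infected
Step 7: +2 new -> 35 infected
Step 8: +1 new -> 36 infected
Step 9: +0 new -> 36 infected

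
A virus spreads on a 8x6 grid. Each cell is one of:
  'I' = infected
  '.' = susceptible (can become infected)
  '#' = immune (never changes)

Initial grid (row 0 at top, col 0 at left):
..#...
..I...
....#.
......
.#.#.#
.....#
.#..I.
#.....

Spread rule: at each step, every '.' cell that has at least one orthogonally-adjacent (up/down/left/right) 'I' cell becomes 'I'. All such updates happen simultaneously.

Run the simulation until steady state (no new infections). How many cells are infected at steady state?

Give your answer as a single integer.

Step 0 (initial): 2 infected
Step 1: +7 new -> 9 infected
Step 2: +12 new -> 21 infected
Step 3: +10 new -> 31 infected
Step 4: +6 new -> 37 infected
Step 5: +2 new -> 39 infected
Step 6: +1 new -> 40 infected
Step 7: +0 new -> 40 infected

Answer: 40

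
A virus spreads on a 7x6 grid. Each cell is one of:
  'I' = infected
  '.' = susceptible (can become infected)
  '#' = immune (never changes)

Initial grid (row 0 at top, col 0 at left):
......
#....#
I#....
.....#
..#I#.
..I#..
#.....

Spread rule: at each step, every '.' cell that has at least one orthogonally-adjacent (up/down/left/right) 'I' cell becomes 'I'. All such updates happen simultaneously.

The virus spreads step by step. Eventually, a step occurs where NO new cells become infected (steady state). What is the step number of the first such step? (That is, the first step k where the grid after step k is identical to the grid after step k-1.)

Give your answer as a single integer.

Step 0 (initial): 3 infected
Step 1: +4 new -> 7 infected
Step 2: +9 new -> 16 infected
Step 3: +4 new -> 20 infected
Step 4: +6 new -> 26 infected
Step 5: +4 new -> 30 infected
Step 6: +3 new -> 33 infected
Step 7: +1 new -> 34 infected
Step 8: +0 new -> 34 infected

Answer: 8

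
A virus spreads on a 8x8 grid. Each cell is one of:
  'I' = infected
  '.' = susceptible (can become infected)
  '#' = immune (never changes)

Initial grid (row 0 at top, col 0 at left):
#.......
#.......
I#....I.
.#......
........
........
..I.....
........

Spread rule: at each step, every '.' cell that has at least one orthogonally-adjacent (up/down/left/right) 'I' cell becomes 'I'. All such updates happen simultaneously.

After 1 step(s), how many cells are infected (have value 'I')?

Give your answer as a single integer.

Answer: 12

Derivation:
Step 0 (initial): 3 infected
Step 1: +9 new -> 12 infected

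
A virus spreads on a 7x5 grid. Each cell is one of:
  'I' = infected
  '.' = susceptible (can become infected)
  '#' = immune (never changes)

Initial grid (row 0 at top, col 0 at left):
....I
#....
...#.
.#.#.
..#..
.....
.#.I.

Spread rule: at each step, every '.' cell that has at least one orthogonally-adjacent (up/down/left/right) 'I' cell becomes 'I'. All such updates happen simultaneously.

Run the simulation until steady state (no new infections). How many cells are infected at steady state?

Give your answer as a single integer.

Answer: 29

Derivation:
Step 0 (initial): 2 infected
Step 1: +5 new -> 7 infected
Step 2: +6 new -> 13 infected
Step 3: +5 new -> 18 infected
Step 4: +5 new -> 23 infected
Step 5: +4 new -> 27 infected
Step 6: +2 new -> 29 infected
Step 7: +0 new -> 29 infected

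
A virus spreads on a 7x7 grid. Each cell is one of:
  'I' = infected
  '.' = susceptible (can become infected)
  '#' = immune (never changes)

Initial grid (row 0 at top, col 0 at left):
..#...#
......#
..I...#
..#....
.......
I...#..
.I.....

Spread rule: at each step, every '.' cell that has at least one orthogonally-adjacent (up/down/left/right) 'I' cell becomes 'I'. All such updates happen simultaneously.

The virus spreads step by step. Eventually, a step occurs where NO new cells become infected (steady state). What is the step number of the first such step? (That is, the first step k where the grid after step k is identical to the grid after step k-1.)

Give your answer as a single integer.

Answer: 7

Derivation:
Step 0 (initial): 3 infected
Step 1: +7 new -> 10 infected
Step 2: +10 new -> 20 infected
Step 3: +10 new -> 30 infected
Step 4: +6 new -> 36 infected
Step 5: +5 new -> 41 infected
Step 6: +2 new -> 43 infected
Step 7: +0 new -> 43 infected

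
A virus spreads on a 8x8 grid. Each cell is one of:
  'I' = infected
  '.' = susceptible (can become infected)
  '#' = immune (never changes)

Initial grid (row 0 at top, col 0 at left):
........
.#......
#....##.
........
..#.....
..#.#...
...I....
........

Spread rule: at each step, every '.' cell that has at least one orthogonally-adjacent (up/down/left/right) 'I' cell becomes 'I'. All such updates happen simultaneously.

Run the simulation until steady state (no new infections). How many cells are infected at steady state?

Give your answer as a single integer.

Answer: 57

Derivation:
Step 0 (initial): 1 infected
Step 1: +4 new -> 5 infected
Step 2: +5 new -> 10 infected
Step 3: +8 new -> 18 infected
Step 4: +10 new -> 28 infected
Step 5: +9 new -> 37 infected
Step 6: +7 new -> 44 infected
Step 7: +4 new -> 48 infected
Step 8: +4 new -> 52 infected
Step 9: +3 new -> 55 infected
Step 10: +2 new -> 57 infected
Step 11: +0 new -> 57 infected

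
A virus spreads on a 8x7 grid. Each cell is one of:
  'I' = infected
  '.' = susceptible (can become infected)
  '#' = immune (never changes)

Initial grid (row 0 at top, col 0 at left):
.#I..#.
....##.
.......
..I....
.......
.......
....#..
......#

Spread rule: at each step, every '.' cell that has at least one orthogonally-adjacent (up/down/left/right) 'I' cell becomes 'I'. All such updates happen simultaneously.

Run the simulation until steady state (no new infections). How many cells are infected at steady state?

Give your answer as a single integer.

Answer: 50

Derivation:
Step 0 (initial): 2 infected
Step 1: +6 new -> 8 infected
Step 2: +10 new -> 18 infected
Step 3: +9 new -> 27 infected
Step 4: +9 new -> 36 infected
Step 5: +6 new -> 42 infected
Step 6: +5 new -> 47 infected
Step 7: +3 new -> 50 infected
Step 8: +0 new -> 50 infected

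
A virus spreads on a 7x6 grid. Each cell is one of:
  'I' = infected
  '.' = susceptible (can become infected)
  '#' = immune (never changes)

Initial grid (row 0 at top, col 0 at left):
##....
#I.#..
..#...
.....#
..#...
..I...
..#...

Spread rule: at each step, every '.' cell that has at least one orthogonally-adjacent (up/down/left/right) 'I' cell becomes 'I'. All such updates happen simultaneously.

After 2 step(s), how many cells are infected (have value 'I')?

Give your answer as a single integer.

Answer: 15

Derivation:
Step 0 (initial): 2 infected
Step 1: +4 new -> 6 infected
Step 2: +9 new -> 15 infected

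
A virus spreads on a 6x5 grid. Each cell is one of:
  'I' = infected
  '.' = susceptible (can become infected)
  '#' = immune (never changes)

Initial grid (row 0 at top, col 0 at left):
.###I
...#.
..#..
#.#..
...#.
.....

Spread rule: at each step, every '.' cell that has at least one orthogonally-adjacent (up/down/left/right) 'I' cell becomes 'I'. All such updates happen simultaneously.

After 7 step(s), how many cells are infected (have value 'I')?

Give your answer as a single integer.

Answer: 10

Derivation:
Step 0 (initial): 1 infected
Step 1: +1 new -> 2 infected
Step 2: +1 new -> 3 infected
Step 3: +2 new -> 5 infected
Step 4: +2 new -> 7 infected
Step 5: +1 new -> 8 infected
Step 6: +1 new -> 9 infected
Step 7: +1 new -> 10 infected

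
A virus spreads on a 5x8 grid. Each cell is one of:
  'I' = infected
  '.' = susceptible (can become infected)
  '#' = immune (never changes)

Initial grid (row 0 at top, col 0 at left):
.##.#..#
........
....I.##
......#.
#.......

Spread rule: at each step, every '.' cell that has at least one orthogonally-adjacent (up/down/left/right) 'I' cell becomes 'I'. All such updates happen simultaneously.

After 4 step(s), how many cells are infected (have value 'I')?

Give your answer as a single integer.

Step 0 (initial): 1 infected
Step 1: +4 new -> 5 infected
Step 2: +6 new -> 11 infected
Step 3: +8 new -> 19 infected
Step 4: +7 new -> 26 infected

Answer: 26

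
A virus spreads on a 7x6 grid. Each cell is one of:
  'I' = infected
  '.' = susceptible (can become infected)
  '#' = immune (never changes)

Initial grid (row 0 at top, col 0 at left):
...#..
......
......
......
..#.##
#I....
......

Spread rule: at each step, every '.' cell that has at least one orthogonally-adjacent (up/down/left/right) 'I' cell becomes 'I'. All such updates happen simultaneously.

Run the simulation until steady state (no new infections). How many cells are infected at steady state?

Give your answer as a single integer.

Answer: 37

Derivation:
Step 0 (initial): 1 infected
Step 1: +3 new -> 4 infected
Step 2: +5 new -> 9 infected
Step 3: +6 new -> 15 infected
Step 4: +6 new -> 21 infected
Step 5: +6 new -> 27 infected
Step 6: +5 new -> 32 infected
Step 7: +2 new -> 34 infected
Step 8: +2 new -> 36 infected
Step 9: +1 new -> 37 infected
Step 10: +0 new -> 37 infected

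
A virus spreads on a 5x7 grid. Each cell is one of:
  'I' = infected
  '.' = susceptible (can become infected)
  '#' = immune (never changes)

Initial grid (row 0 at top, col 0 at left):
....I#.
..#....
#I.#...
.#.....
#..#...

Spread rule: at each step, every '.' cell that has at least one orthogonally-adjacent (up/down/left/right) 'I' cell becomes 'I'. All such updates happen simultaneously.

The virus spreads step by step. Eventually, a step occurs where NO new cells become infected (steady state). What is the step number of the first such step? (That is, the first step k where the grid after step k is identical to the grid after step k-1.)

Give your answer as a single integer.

Step 0 (initial): 2 infected
Step 1: +4 new -> 6 infected
Step 2: +7 new -> 13 infected
Step 3: +6 new -> 19 infected
Step 4: +5 new -> 24 infected
Step 5: +2 new -> 26 infected
Step 6: +1 new -> 27 infected
Step 7: +0 new -> 27 infected

Answer: 7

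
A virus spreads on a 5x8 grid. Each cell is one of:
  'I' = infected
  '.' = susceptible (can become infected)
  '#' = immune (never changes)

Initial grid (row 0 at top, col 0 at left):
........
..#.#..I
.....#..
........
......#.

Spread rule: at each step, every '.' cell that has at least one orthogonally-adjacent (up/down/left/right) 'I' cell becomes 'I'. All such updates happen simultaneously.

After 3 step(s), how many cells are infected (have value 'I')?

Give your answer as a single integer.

Step 0 (initial): 1 infected
Step 1: +3 new -> 4 infected
Step 2: +4 new -> 8 infected
Step 3: +3 new -> 11 infected

Answer: 11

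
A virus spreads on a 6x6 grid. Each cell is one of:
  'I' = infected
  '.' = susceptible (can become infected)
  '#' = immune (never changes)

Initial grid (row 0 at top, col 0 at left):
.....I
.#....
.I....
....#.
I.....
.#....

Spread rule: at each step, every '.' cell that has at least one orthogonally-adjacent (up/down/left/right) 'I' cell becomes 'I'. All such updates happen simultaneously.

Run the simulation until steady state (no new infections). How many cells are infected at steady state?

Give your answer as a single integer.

Answer: 33

Derivation:
Step 0 (initial): 3 infected
Step 1: +8 new -> 11 infected
Step 2: +8 new -> 19 infected
Step 3: +8 new -> 27 infected
Step 4: +4 new -> 31 infected
Step 5: +2 new -> 33 infected
Step 6: +0 new -> 33 infected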